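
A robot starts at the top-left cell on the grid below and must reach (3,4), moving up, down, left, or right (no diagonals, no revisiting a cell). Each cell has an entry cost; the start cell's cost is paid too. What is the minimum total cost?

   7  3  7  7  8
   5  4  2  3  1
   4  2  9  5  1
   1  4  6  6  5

26

Cheapest: r0c0→r0c1→r1c1→r1c2→r1c3→r1c4→r2c4→r3c4
  7 + 3 + 4 + 2 + 3 + 1 + 1 + 5 = 26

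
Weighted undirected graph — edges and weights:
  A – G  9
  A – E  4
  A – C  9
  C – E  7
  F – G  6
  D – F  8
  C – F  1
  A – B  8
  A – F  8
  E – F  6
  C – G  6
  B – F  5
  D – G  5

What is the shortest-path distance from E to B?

11

Some routes from E to B:
E - A - B: 4 + 8 = 12
E - C - F - B: 7 + 1 + 5 = 13
E - F - B: 6 + 5 = 11
Best route has total 11.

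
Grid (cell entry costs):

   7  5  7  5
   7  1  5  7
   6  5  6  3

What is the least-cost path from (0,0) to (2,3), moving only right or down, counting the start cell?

Best path: r0c0 r0c1 r1c1 r1c2 r2c2 r2c3
Cost: 7 + 5 + 1 + 5 + 6 + 3 = 27
For comparison, the top-then-right route costs 34.

27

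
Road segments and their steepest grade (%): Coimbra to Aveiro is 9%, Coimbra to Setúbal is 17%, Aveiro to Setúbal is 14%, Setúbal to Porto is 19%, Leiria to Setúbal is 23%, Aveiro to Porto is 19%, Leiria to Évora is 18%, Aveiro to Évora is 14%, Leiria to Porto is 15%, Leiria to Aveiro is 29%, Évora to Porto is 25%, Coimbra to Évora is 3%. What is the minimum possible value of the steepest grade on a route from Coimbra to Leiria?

Some routes from Coimbra to Leiria:
Coimbra - Aveiro - Évora - Leiria: max(9, 14, 18) = 18
Coimbra - Évora - Leiria: max(3, 18) = 18
Coimbra - Setúbal - Aveiro - Évora - Leiria: max(17, 14, 14, 18) = 18
Coimbra - Setúbal - Porto - Leiria: max(17, 19, 15) = 19
Best route has worst link 18%.

18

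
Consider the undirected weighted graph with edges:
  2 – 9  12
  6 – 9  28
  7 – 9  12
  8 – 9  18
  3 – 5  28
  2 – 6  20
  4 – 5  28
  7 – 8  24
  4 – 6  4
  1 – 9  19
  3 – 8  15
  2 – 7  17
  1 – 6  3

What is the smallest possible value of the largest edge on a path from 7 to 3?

Comparing a few candidate routes:
7-9-8-3: max(12, 18, 15) = 18
7-8-3: max(24, 15) = 24
7-2-6-1-9-8-3: max(17, 20, 3, 19, 18, 15) = 20
7-2-9-8-3: max(17, 12, 18, 15) = 18
Best route has worst link 18.

18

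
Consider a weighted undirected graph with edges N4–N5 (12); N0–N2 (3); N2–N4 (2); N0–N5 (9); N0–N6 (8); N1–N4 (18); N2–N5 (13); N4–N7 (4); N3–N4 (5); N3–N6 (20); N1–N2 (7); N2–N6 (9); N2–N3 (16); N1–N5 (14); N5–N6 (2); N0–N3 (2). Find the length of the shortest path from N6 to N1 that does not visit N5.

16

A few of the N6→N1 routes:
N6 -> N2 -> N4 -> N1: 9 + 2 + 18 = 29
N6 -> N0 -> N3 -> N4 -> N2 -> N1: 8 + 2 + 5 + 2 + 7 = 24
N6 -> N0 -> N2 -> N1: 8 + 3 + 7 = 18
N6 -> N2 -> N1: 9 + 7 = 16
N6 -> N0 -> N2 -> N4 -> N1: 8 + 3 + 2 + 18 = 31
Best route has total 16.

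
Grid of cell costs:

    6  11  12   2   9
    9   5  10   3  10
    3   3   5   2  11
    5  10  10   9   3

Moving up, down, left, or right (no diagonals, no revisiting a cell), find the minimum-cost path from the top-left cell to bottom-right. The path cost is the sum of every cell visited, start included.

Best path: r0c0 -> r1c0 -> r2c0 -> r2c1 -> r2c2 -> r2c3 -> r3c3 -> r3c4
Cost: 6 + 9 + 3 + 3 + 5 + 2 + 9 + 3 = 40

40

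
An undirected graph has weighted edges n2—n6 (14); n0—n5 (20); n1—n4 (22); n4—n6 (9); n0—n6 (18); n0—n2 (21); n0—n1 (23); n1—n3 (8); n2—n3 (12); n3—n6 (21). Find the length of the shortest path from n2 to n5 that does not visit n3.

41

Paths from n2 to n5 avoiding n3:
n2 → n6 → n0 → n5: 14 + 18 + 20 = 52
n2 → n0 → n5: 21 + 20 = 41
n2 → n6 → n4 → n1 → n0 → n5: 14 + 9 + 22 + 23 + 20 = 88
The minimum is 41.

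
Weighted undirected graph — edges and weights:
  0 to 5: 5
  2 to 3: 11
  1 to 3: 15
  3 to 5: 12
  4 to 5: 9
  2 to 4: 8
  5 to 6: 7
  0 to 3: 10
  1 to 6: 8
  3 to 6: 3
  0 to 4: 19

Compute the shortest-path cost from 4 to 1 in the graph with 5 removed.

30

Checking several routes:
4→2→3→1: 8 + 11 + 15 = 34
4→0→3→6→1: 19 + 10 + 3 + 8 = 40
4→2→3→6→1: 8 + 11 + 3 + 8 = 30
Shortest: 30.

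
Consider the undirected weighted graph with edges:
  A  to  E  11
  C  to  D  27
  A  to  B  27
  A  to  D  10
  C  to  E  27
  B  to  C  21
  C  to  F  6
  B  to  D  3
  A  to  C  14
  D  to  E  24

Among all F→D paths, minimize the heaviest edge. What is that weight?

Some routes from F to D:
F -> C -> A -> D: max(6, 14, 10) = 14
F -> C -> B -> D: max(6, 21, 3) = 21
F -> C -> A -> E -> D: max(6, 14, 11, 24) = 24
Smallest bottleneck: 14.

14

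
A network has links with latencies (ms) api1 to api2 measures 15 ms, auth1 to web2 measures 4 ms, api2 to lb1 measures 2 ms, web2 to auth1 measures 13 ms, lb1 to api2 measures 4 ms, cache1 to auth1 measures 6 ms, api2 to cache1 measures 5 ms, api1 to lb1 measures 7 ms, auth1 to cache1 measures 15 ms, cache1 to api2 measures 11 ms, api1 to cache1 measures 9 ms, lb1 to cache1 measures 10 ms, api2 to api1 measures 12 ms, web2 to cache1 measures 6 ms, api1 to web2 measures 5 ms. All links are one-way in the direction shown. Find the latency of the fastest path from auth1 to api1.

Paths from auth1 to api1:
auth1 → web2 → cache1 → api2 → api1: 4 + 6 + 11 + 12 = 33
auth1 → cache1 → api2 → api1: 15 + 11 + 12 = 38
The minimum is 33 ms.

33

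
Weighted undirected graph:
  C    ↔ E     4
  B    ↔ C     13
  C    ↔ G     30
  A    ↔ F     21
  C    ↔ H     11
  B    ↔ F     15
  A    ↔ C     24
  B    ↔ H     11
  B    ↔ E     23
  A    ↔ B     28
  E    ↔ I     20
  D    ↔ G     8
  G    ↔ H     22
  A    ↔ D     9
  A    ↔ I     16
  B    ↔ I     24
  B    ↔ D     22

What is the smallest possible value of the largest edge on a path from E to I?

20

Some routes from E to I:
E-C-H-G-D-B-F-A-I: max(4, 11, 22, 8, 22, 15, 21, 16) = 22
E-C-H-B-F-A-I: max(4, 11, 11, 15, 21, 16) = 21
E-C-H-B-D-A-I: max(4, 11, 11, 22, 9, 16) = 22
E-C-B-F-A-I: max(4, 13, 15, 21, 16) = 21
E-I: max(20) = 20
Smallest bottleneck: 20.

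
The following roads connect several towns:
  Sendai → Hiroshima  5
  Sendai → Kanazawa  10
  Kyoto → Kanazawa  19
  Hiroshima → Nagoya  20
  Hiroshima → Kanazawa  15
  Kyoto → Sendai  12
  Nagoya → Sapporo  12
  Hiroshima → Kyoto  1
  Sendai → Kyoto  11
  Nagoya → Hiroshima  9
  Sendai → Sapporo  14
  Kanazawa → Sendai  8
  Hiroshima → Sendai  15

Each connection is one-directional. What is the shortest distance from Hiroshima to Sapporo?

Paths from Hiroshima to Sapporo:
Hiroshima→Kanazawa→Sendai→Sapporo: 15 + 8 + 14 = 37
Hiroshima→Kyoto→Sendai→Sapporo: 1 + 12 + 14 = 27
Hiroshima→Kyoto→Kanazawa→Sendai→Sapporo: 1 + 19 + 8 + 14 = 42
Hiroshima→Nagoya→Sapporo: 20 + 12 = 32
Hiroshima→Sendai→Sapporo: 15 + 14 = 29
The minimum is 27.

27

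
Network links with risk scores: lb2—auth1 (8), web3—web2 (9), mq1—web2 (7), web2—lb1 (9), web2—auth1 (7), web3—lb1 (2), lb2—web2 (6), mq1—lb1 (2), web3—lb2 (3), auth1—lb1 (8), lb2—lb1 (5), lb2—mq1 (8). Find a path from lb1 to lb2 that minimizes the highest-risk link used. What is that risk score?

Checking several routes:
lb1 → auth1 → web2 → mq1 → lb2: max(8, 7, 7, 8) = 8
lb1 → lb2: max(5) = 5
lb1 → mq1 → web2 → lb2: max(2, 7, 6) = 7
lb1 → auth1 → web2 → lb2: max(8, 7, 6) = 8
lb1 → web3 → lb2: max(2, 3) = 3
Smallest bottleneck: 3.

3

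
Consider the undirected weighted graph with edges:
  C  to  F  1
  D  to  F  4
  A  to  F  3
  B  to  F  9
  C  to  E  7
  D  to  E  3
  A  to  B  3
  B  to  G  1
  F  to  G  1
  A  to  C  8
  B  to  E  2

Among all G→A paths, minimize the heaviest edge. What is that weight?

3

A few of the G→A routes:
G-F-A: max(1, 3) = 3
G-F-C-E-B-A: max(1, 1, 7, 2, 3) = 7
G-F-D-E-B-A: max(1, 4, 3, 2, 3) = 4
G-B-E-D-F-A: max(1, 2, 3, 4, 3) = 4
G-B-A: max(1, 3) = 3
Smallest bottleneck: 3.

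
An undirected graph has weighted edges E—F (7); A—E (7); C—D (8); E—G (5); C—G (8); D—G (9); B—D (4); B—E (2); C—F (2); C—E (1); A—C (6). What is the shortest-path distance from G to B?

Some routes from G to B:
G -> E -> B: 5 + 2 = 7
G -> D -> B: 9 + 4 = 13
G -> C -> E -> B: 8 + 1 + 2 = 11
The minimum is 7.

7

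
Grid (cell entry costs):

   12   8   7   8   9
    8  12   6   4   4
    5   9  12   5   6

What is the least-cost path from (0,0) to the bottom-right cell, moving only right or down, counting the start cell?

47

Best path: [0,0]→[0,1]→[0,2]→[1,2]→[1,3]→[1,4]→[2,4]
Cost: 12 + 8 + 7 + 6 + 4 + 4 + 6 = 47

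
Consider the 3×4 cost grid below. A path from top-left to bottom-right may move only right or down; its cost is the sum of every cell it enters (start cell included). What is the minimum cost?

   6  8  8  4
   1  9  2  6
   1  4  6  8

Cheapest: r0c0 -> r1c0 -> r2c0 -> r2c1 -> r2c2 -> r2c3
  6 + 1 + 1 + 4 + 6 + 8 = 26
(Top row then right column would cost 40.)

26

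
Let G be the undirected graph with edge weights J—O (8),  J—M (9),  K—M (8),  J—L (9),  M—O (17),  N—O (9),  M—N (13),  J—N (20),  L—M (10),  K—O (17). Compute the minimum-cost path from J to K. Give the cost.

17

Comparing a few candidate routes:
J -> O -> K: 8 + 17 = 25
J -> L -> M -> K: 9 + 10 + 8 = 27
J -> M -> K: 9 + 8 = 17
Shortest: 17.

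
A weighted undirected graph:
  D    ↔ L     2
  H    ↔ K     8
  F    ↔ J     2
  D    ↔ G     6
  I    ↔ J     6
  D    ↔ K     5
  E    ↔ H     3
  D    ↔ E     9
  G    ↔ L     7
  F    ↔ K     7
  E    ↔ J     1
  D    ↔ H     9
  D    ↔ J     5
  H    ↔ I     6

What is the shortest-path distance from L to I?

13

Comparing a few candidate routes:
L-D-E-H-I: 2 + 9 + 3 + 6 = 20
L-D-J-I: 2 + 5 + 6 = 13
L-D-J-E-H-I: 2 + 5 + 1 + 3 + 6 = 17
L-D-E-J-I: 2 + 9 + 1 + 6 = 18
L-D-K-H-I: 2 + 5 + 8 + 6 = 21
L-D-H-I: 2 + 9 + 6 = 17
The minimum is 13.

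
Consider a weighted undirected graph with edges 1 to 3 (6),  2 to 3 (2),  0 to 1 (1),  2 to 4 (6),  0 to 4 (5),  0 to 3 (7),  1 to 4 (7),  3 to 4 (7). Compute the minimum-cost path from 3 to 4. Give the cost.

7

Paths from 3 to 4:
3-2-4: 2 + 6 = 8
3-4: 7
3-0-4: 7 + 5 = 12
3-1-0-4: 6 + 1 + 5 = 12
3-0-1-4: 7 + 1 + 7 = 15
3-1-4: 6 + 7 = 13
Shortest: 7.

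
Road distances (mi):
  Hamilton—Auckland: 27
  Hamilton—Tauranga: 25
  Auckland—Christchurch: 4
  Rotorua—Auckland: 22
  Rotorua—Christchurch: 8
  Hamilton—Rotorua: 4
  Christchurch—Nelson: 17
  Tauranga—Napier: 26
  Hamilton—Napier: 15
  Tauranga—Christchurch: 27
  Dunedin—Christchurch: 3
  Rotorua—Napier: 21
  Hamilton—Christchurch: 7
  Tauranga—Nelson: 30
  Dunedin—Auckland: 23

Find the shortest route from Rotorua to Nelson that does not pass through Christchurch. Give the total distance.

59

Some routes from Rotorua to Nelson avoiding Christchurch:
Rotorua → Hamilton → Tauranga → Nelson: 4 + 25 + 30 = 59
Rotorua → Hamilton → Napier → Tauranga → Nelson: 4 + 15 + 26 + 30 = 75
Rotorua → Napier → Tauranga → Nelson: 21 + 26 + 30 = 77
Best route has total 59 mi.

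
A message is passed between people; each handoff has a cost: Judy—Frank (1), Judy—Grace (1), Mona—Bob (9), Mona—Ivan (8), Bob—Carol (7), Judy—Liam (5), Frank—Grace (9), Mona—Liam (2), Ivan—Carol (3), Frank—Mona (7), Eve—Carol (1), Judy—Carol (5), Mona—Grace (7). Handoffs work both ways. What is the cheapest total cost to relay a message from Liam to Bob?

Some routes from Liam to Bob:
Liam-Mona-Bob: 2 + 9 = 11
Liam-Mona-Ivan-Carol-Bob: 2 + 8 + 3 + 7 = 20
Liam-Judy-Carol-Bob: 5 + 5 + 7 = 17
Liam-Mona-Frank-Judy-Carol-Bob: 2 + 7 + 1 + 5 + 7 = 22
Shortest: 11.

11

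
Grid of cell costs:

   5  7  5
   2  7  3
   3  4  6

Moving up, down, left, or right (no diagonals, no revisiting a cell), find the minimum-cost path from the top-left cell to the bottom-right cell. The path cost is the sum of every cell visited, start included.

20

Best path: [0,0] -> [1,0] -> [2,0] -> [2,1] -> [2,2]
Cost: 5 + 2 + 3 + 4 + 6 = 20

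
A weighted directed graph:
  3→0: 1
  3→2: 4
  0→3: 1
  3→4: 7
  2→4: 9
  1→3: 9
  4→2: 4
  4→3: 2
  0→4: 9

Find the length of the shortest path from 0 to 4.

8

Candidate routes:
0 - 3 - 4: 1 + 7 = 8
0 - 3 - 2 - 4: 1 + 4 + 9 = 14
0 - 4: 9
The minimum is 8.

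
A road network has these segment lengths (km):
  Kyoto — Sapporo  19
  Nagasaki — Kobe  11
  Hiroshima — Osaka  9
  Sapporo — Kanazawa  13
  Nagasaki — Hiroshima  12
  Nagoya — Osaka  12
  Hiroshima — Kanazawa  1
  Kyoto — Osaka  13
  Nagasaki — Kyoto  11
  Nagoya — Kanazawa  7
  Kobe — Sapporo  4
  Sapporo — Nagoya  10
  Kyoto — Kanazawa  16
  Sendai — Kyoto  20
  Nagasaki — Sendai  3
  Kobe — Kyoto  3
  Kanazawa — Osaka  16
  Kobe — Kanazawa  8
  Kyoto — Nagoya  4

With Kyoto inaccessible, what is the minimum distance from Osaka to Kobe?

A few of the Osaka→Kobe routes:
Osaka→Hiroshima→Kanazawa→Kobe: 9 + 1 + 8 = 18
Osaka→Nagoya→Sapporo→Kobe: 12 + 10 + 4 = 26
Osaka→Hiroshima→Kanazawa→Sapporo→Kobe: 9 + 1 + 13 + 4 = 27
Osaka→Kanazawa→Kobe: 16 + 8 = 24
The minimum is 18 km.

18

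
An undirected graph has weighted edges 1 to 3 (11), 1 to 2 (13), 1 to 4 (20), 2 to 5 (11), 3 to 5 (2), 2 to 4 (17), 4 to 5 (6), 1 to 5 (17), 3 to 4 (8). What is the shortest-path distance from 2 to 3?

Comparing a few candidate routes:
2 -> 4 -> 3: 17 + 8 = 25
2 -> 1 -> 3: 13 + 11 = 24
2 -> 5 -> 4 -> 3: 11 + 6 + 8 = 25
2 -> 1 -> 5 -> 3: 13 + 17 + 2 = 32
2 -> 4 -> 5 -> 3: 17 + 6 + 2 = 25
2 -> 5 -> 3: 11 + 2 = 13
Best route has total 13.

13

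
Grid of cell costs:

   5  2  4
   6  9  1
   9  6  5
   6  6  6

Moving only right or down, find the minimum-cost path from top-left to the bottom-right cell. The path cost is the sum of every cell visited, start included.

Cheapest: [0,0] [0,1] [0,2] [1,2] [2,2] [3,2]
  5 + 2 + 4 + 1 + 5 + 6 = 23

23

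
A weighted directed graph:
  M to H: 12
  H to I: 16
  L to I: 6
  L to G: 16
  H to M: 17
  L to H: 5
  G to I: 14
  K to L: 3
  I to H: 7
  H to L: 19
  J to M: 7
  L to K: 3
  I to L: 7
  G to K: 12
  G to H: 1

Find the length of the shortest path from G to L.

15

Candidate routes:
G - H - I - L: 1 + 16 + 7 = 24
G - I - L: 14 + 7 = 21
G - H - L: 1 + 19 = 20
G - K - L: 12 + 3 = 15
G - I - H - L: 14 + 7 + 19 = 40
Best route has total 15.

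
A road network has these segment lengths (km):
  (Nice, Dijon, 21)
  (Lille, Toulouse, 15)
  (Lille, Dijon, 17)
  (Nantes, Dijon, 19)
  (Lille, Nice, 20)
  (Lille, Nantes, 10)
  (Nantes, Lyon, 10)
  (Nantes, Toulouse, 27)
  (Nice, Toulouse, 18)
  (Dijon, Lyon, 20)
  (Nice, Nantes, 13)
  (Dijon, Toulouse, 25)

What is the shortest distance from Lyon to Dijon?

Some routes from Lyon to Dijon:
Lyon-Nantes-Lille-Toulouse-Dijon: 10 + 10 + 15 + 25 = 60
Lyon-Dijon: 20
Lyon-Nantes-Nice-Dijon: 10 + 13 + 21 = 44
Lyon-Nantes-Lille-Dijon: 10 + 10 + 17 = 37
Lyon-Nantes-Nice-Lille-Dijon: 10 + 13 + 20 + 17 = 60
Lyon-Nantes-Dijon: 10 + 19 = 29
Best route has total 20 km.

20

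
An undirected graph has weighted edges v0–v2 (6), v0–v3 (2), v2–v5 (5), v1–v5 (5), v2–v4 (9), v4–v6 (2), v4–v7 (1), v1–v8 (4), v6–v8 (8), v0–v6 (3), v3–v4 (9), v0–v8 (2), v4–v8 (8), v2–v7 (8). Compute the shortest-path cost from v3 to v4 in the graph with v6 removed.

Checking several routes:
v3 -> v0 -> v2 -> v7 -> v4: 2 + 6 + 8 + 1 = 17
v3 -> v0 -> v8 -> v1 -> v5 -> v2 -> v4: 2 + 2 + 4 + 5 + 5 + 9 = 27
v3 -> v0 -> v2 -> v4: 2 + 6 + 9 = 17
v3 -> v0 -> v8 -> v4: 2 + 2 + 8 = 12
v3 -> v4: 9
Best route has total 9.

9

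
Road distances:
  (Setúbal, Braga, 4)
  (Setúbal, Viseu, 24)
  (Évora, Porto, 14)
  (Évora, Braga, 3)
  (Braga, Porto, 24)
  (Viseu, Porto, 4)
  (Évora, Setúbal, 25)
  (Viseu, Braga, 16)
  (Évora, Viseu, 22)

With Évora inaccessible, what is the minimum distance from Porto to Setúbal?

Candidate routes:
Porto - Viseu - Setúbal: 4 + 24 = 28
Porto - Viseu - Braga - Setúbal: 4 + 16 + 4 = 24
Porto - Braga - Setúbal: 24 + 4 = 28
Porto - Braga - Viseu - Setúbal: 24 + 16 + 24 = 64
Best route has total 24.

24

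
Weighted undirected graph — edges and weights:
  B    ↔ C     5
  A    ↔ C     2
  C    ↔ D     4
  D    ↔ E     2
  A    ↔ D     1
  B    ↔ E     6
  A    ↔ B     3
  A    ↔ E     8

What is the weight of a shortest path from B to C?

A few of the B→C routes:
B -> C: 5
B -> A -> C: 3 + 2 = 5
B -> A -> D -> C: 3 + 1 + 4 = 8
The minimum is 5.

5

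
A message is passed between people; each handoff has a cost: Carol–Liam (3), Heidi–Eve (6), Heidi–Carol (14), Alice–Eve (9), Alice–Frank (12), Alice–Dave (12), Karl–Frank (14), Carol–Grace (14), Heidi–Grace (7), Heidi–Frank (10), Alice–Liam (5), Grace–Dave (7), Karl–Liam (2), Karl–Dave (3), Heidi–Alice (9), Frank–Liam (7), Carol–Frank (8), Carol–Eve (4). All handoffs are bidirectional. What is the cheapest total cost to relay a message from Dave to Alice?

10

Checking several routes:
Dave→Karl→Liam→Carol→Eve→Heidi→Alice: 3 + 2 + 3 + 4 + 6 + 9 = 27
Dave→Grace→Heidi→Alice: 7 + 7 + 9 = 23
Dave→Alice: 12
Dave→Karl→Liam→Carol→Eve→Alice: 3 + 2 + 3 + 4 + 9 = 21
Dave→Karl→Liam→Alice: 3 + 2 + 5 = 10
Dave→Karl→Liam→Frank→Alice: 3 + 2 + 7 + 12 = 24
Shortest: 10.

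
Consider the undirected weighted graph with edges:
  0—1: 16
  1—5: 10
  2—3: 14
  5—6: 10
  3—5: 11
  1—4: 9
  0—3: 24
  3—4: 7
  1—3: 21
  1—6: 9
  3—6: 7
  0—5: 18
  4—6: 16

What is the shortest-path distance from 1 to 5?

10

Checking several routes:
1 → 5: 10
1 → 4 → 3 → 5: 9 + 7 + 11 = 27
1 → 6 → 3 → 5: 9 + 7 + 11 = 27
1 → 3 → 5: 21 + 11 = 32
1 → 6 → 5: 9 + 10 = 19
Shortest: 10.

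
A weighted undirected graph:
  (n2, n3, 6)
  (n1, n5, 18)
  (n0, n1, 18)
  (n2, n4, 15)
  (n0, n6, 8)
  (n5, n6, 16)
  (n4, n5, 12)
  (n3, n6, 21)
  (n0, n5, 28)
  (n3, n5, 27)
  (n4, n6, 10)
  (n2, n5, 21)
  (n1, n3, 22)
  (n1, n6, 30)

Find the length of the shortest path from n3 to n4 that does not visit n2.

Comparing a few candidate routes:
n3 -> n6 -> n4: 21 + 10 = 31
n3 -> n5 -> n4: 27 + 12 = 39
n3 -> n6 -> n5 -> n4: 21 + 16 + 12 = 49
Shortest: 31.

31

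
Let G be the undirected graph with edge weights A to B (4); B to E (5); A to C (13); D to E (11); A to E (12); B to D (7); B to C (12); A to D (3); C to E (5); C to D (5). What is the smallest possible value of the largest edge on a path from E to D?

Checking several routes:
E → B → A → D: max(5, 4, 3) = 5
E → C → D: max(5, 5) = 5
E → D: max(11) = 11
E → B → D: max(5, 7) = 7
E → A → D: max(12, 3) = 12
Best route has worst link 5.

5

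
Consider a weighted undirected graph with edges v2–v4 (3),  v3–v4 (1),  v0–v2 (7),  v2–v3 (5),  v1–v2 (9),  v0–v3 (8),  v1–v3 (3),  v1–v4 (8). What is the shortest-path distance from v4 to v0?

9

Comparing a few candidate routes:
v4-v3-v1-v2-v0: 1 + 3 + 9 + 7 = 20
v4-v1-v3-v0: 8 + 3 + 8 = 19
v4-v3-v2-v0: 1 + 5 + 7 = 13
v4-v2-v3-v0: 3 + 5 + 8 = 16
v4-v3-v0: 1 + 8 = 9
v4-v2-v0: 3 + 7 = 10
The minimum is 9.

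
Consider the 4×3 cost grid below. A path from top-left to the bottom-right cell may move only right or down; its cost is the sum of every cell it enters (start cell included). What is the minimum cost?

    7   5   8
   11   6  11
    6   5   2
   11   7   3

Best path: r0c0 -> r0c1 -> r1c1 -> r2c1 -> r2c2 -> r3c2
Cost: 7 + 5 + 6 + 5 + 2 + 3 = 28

28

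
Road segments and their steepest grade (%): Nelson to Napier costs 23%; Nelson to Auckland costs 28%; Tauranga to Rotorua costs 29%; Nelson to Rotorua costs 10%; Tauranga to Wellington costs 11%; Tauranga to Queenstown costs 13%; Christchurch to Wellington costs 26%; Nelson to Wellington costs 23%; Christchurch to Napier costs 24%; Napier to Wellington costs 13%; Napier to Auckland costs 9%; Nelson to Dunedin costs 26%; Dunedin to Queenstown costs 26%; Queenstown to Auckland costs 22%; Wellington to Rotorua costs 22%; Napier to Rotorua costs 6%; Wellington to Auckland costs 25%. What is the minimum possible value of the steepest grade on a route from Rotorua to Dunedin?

26

Comparing a few candidate routes:
Rotorua → Napier → Wellington → Nelson → Dunedin: max(6, 13, 23, 26) = 26
Rotorua → Napier → Wellington → Tauranga → Queenstown → Dunedin: max(6, 13, 11, 13, 26) = 26
Rotorua → Napier → Wellington → Auckland → Queenstown → Dunedin: max(6, 13, 25, 22, 26) = 26
Rotorua → Napier → Auckland → Wellington → Tauranga → Queenstown → Dunedin: max(6, 9, 25, 11, 13, 26) = 26
Rotorua → Napier → Auckland → Wellington → Nelson → Dunedin: max(6, 9, 25, 23, 26) = 26
The minimum achievable maximum is 26%.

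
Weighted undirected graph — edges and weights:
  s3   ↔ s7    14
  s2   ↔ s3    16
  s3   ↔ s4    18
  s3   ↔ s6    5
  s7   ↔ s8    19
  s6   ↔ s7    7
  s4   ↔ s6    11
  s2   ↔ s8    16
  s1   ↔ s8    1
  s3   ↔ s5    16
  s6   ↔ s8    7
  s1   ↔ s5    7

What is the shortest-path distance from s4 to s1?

19

A few of the s4→s1 routes:
s4→s3→s6→s8→s1: 18 + 5 + 7 + 1 = 31
s4→s6→s7→s8→s1: 11 + 7 + 19 + 1 = 38
s4→s6→s8→s1: 11 + 7 + 1 = 19
s4→s6→s3→s5→s1: 11 + 5 + 16 + 7 = 39
The minimum is 19.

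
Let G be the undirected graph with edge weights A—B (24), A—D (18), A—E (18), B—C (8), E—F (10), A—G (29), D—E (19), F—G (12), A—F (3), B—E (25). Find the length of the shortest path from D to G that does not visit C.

Checking several routes:
D - A - G: 18 + 29 = 47
D - A - F - G: 18 + 3 + 12 = 33
D - E - F - G: 19 + 10 + 12 = 41
Shortest: 33.

33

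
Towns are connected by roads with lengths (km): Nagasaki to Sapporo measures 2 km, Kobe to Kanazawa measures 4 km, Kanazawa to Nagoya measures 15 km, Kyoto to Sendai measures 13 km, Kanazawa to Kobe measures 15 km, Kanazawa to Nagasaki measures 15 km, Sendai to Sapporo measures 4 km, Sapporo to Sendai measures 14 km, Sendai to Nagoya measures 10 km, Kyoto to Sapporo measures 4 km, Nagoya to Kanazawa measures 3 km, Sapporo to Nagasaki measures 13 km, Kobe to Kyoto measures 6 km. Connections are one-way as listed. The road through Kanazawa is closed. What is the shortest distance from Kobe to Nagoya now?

29

Paths from Kobe to Nagoya avoiding Kanazawa:
Kobe -> Kyoto -> Sapporo -> Sendai -> Nagoya: 6 + 4 + 14 + 10 = 34
Kobe -> Kyoto -> Sendai -> Nagoya: 6 + 13 + 10 = 29
Best route has total 29 km.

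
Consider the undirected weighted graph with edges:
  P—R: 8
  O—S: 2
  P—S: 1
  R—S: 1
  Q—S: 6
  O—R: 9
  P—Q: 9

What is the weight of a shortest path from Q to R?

7

Some routes from Q to R:
Q→S→P→R: 6 + 1 + 8 = 15
Q→S→O→R: 6 + 2 + 9 = 17
Q→P→S→R: 9 + 1 + 1 = 11
Q→S→R: 6 + 1 = 7
The minimum is 7.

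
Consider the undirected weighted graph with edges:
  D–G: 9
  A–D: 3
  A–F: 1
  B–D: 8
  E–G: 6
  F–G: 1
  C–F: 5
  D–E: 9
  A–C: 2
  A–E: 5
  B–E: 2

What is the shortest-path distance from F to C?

3

Comparing a few candidate routes:
F→C: 5
F→G→E→A→C: 1 + 6 + 5 + 2 = 14
F→G→D→A→C: 1 + 9 + 3 + 2 = 15
F→G→E→D→A→C: 1 + 6 + 9 + 3 + 2 = 21
F→A→C: 1 + 2 = 3
Shortest: 3.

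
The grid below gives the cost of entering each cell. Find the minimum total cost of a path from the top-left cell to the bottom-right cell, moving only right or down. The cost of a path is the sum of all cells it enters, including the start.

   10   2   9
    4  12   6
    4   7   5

30

Path (0,0) -> (1,0) -> (2,0) -> (2,1) -> (2,2): 10 + 4 + 4 + 7 + 5 = 30.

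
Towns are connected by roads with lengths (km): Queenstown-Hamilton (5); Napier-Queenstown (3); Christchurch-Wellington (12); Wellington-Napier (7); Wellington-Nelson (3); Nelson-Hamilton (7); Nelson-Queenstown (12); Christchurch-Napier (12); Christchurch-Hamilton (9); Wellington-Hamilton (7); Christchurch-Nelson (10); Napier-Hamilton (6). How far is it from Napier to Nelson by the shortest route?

10

Comparing a few candidate routes:
Napier - Wellington - Nelson: 7 + 3 = 10
Napier - Queenstown - Nelson: 3 + 12 = 15
Napier - Hamilton - Wellington - Nelson: 6 + 7 + 3 = 16
Napier - Queenstown - Hamilton - Nelson: 3 + 5 + 7 = 15
Napier - Hamilton - Nelson: 6 + 7 = 13
Best route has total 10 km.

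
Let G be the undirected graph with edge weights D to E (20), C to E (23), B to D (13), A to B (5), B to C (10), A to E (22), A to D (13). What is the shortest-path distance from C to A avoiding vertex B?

Candidate routes:
C→E→A: 23 + 22 = 45
C→E→D→A: 23 + 20 + 13 = 56
The minimum is 45.

45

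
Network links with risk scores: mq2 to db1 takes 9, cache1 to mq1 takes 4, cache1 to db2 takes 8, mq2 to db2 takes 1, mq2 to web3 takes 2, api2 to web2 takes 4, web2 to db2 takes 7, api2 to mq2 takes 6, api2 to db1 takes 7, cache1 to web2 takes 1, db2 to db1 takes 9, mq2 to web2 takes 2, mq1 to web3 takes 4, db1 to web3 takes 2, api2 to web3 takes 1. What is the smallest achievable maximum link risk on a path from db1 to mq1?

4

A few of the db1→mq1 routes:
db1 → web3 → mq2 → web2 → cache1 → mq1: max(2, 2, 2, 1, 4) = 4
db1 → web3 → api2 → web2 → cache1 → mq1: max(2, 1, 4, 1, 4) = 4
db1 → web3 → mq1: max(2, 4) = 4
db1 → api2 → web3 → mq1: max(7, 1, 4) = 7
db1 → web3 → mq2 → api2 → web2 → cache1 → mq1: max(2, 2, 6, 4, 1, 4) = 6
db1 → web3 → api2 → mq2 → web2 → cache1 → mq1: max(2, 1, 6, 2, 1, 4) = 6
The minimum achievable maximum is 4.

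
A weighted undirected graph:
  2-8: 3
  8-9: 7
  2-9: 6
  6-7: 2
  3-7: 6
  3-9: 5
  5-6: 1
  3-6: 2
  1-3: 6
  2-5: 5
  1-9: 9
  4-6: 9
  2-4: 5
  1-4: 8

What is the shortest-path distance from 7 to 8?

Comparing a few candidate routes:
7→6→3→9→8: 2 + 2 + 5 + 7 = 16
7→6→5→2→8: 2 + 1 + 5 + 3 = 11
7→6→3→9→2→8: 2 + 2 + 5 + 6 + 3 = 18
7→3→6→5→2→8: 6 + 2 + 1 + 5 + 3 = 17
The minimum is 11.

11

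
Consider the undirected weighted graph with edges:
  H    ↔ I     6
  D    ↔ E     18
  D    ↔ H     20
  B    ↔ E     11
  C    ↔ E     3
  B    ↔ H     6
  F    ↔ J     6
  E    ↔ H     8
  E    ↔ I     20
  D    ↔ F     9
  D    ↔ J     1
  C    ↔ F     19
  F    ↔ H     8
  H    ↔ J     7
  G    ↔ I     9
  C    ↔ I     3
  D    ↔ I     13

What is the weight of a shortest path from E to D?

Some routes from E to D:
E → C → I → D: 3 + 3 + 13 = 19
E → H → J → D: 8 + 7 + 1 = 16
E → D: 18
The minimum is 16.

16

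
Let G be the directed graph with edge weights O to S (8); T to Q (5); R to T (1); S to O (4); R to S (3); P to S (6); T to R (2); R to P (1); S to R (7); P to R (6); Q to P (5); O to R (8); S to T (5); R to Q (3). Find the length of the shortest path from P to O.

Routes from P to O:
P → S → O: 6 + 4 = 10
P → R → S → O: 6 + 3 + 4 = 13
The minimum is 10.

10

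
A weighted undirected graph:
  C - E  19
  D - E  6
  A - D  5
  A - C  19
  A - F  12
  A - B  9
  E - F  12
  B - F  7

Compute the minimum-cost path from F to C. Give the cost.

Comparing a few candidate routes:
F→A→C: 12 + 19 = 31
F→E→C: 12 + 19 = 31
F→B→A→C: 7 + 9 + 19 = 35
F→A→D→E→C: 12 + 5 + 6 + 19 = 42
The minimum is 31.

31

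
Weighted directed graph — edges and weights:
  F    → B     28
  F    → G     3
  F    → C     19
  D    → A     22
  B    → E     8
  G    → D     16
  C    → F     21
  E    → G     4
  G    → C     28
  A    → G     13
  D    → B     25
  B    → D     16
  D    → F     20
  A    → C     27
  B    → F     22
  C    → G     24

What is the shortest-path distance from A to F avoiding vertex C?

49

Paths from A to F avoiding C:
A -> G -> D -> B -> F: 13 + 16 + 25 + 22 = 76
A -> G -> D -> F: 13 + 16 + 20 = 49
The minimum is 49.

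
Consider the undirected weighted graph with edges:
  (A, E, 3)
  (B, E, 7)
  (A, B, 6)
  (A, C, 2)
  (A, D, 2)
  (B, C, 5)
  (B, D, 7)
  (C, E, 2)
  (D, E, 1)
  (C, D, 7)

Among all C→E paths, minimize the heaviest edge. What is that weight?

2

Comparing a few candidate routes:
C→E: max(2) = 2
C→A→E: max(2, 3) = 3
C→A→D→E: max(2, 2, 1) = 2
The minimum achievable maximum is 2.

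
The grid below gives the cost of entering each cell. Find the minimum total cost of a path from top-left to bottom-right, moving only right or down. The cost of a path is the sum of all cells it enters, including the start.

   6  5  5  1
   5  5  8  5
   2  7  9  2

24

Best path: (0,0) → (0,1) → (0,2) → (0,3) → (1,3) → (2,3)
Cost: 6 + 5 + 5 + 1 + 5 + 2 = 24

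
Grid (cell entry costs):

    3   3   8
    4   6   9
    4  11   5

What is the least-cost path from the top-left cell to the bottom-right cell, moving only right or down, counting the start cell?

One optimal route is (0,0) -> (0,1) -> (1,1) -> (1,2) -> (2,2).
Its cost is 3 + 3 + 6 + 9 + 5 = 26.
For comparison, the top-then-right route costs 28.

26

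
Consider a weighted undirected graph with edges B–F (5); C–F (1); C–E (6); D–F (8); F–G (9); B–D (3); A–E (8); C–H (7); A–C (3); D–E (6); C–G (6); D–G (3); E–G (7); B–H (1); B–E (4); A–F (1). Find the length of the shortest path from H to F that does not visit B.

8

Comparing a few candidate routes:
H - C - E - A - F: 7 + 6 + 8 + 1 = 22
H - C - G - D - F: 7 + 6 + 3 + 8 = 24
H - C - F: 7 + 1 = 8
H - C - A - F: 7 + 3 + 1 = 11
H - C - G - F: 7 + 6 + 9 = 22
Best route has total 8.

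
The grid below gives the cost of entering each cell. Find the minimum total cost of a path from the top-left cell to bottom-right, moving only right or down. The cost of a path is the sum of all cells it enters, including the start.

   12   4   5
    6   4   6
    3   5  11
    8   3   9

Cheapest: [0,0]→[0,1]→[1,1]→[2,1]→[3,1]→[3,2]
  12 + 4 + 4 + 5 + 3 + 9 = 37

37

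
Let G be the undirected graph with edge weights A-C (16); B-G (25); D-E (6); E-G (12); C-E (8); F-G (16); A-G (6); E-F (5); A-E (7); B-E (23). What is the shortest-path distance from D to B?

Some routes from D to B:
D → E → A → G → B: 6 + 7 + 6 + 25 = 44
D → E → B: 6 + 23 = 29
D → E → G → B: 6 + 12 + 25 = 43
Shortest: 29.

29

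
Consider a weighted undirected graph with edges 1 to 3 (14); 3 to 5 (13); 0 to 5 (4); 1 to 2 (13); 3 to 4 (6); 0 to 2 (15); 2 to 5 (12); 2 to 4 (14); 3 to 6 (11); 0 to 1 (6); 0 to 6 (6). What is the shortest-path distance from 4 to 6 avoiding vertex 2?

Candidate routes:
4 - 3 - 6: 6 + 11 = 17
4 - 3 - 5 - 0 - 6: 6 + 13 + 4 + 6 = 29
4 - 3 - 1 - 0 - 6: 6 + 14 + 6 + 6 = 32
The minimum is 17.

17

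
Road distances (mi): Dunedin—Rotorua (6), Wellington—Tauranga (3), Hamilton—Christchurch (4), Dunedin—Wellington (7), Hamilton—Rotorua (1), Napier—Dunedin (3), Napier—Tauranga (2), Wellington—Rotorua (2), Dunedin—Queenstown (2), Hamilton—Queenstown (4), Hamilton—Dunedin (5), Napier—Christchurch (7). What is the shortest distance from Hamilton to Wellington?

3

A few of the Hamilton→Wellington routes:
Hamilton → Dunedin → Napier → Tauranga → Wellington: 5 + 3 + 2 + 3 = 13
Hamilton → Dunedin → Wellington: 5 + 7 = 12
Hamilton → Queenstown → Dunedin → Wellington: 4 + 2 + 7 = 13
Hamilton → Rotorua → Wellington: 1 + 2 = 3
Hamilton → Dunedin → Rotorua → Wellington: 5 + 6 + 2 = 13
The minimum is 3 mi.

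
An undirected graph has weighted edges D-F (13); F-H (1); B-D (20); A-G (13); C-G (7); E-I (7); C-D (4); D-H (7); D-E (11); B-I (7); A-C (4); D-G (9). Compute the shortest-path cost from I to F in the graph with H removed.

31

Routes from I to F avoiding H:
I → E → D → F: 7 + 11 + 13 = 31
I → B → D → F: 7 + 20 + 13 = 40
Best route has total 31.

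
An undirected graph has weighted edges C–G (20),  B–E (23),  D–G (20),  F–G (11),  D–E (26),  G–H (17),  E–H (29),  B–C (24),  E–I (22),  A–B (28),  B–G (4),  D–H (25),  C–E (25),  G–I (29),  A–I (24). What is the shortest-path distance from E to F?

38

A few of the E→F routes:
E→B→G→F: 23 + 4 + 11 = 38
E→H→G→F: 29 + 17 + 11 = 57
E→C→G→F: 25 + 20 + 11 = 56
E→I→G→F: 22 + 29 + 11 = 62
E→D→G→F: 26 + 20 + 11 = 57
E→C→B→G→F: 25 + 24 + 4 + 11 = 64
Shortest: 38.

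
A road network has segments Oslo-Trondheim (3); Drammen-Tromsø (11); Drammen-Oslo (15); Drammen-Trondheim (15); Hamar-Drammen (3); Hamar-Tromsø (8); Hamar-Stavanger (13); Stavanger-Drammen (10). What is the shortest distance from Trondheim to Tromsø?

26

Checking several routes:
Trondheim-Drammen-Tromsø: 15 + 11 = 26
Trondheim-Oslo-Drammen-Tromsø: 3 + 15 + 11 = 29
Trondheim-Drammen-Hamar-Tromsø: 15 + 3 + 8 = 26
Shortest: 26.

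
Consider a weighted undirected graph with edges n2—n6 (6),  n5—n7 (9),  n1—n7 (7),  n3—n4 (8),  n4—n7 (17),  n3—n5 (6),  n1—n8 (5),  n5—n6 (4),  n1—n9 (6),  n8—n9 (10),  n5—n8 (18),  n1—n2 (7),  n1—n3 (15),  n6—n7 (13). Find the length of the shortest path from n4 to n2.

24

A few of the n4→n2 routes:
n4 → n7 → n1 → n2: 17 + 7 + 7 = 31
n4 → n3 → n5 → n6 → n2: 8 + 6 + 4 + 6 = 24
n4 → n3 → n1 → n2: 8 + 15 + 7 = 30
n4 → n7 → n6 → n2: 17 + 13 + 6 = 36
Shortest: 24.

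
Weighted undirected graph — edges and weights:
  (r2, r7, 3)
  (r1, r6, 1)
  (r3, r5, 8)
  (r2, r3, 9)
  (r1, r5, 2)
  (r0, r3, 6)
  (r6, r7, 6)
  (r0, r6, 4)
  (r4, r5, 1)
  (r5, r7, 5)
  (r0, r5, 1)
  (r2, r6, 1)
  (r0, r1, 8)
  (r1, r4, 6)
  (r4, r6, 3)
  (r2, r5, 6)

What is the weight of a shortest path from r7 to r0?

6

Some routes from r7 to r0:
r7 → r2 → r6 → r0: 3 + 1 + 4 = 8
r7 → r2 → r6 → r1 → r5 → r0: 3 + 1 + 1 + 2 + 1 = 8
r7 → r5 → r0: 5 + 1 = 6
Shortest: 6.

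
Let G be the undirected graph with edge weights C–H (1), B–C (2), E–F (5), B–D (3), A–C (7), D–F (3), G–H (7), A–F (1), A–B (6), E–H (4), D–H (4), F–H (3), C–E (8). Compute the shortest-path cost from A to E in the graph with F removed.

12

Checking several routes:
A → B → C → E: 6 + 2 + 8 = 16
A → C → B → D → H → E: 7 + 2 + 3 + 4 + 4 = 20
A → C → E: 7 + 8 = 15
A → B → D → H → E: 6 + 3 + 4 + 4 = 17
A → B → C → H → E: 6 + 2 + 1 + 4 = 13
A → C → H → E: 7 + 1 + 4 = 12
Shortest: 12.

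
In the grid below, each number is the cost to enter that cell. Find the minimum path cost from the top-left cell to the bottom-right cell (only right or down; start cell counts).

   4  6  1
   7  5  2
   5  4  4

Cheapest: [0,0] -> [0,1] -> [0,2] -> [1,2] -> [2,2]
  4 + 6 + 1 + 2 + 4 = 17

17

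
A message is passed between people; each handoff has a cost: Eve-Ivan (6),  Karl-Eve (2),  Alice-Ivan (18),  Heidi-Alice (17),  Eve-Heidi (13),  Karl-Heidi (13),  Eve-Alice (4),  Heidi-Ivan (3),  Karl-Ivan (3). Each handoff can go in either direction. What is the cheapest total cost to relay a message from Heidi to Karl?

Some routes from Heidi to Karl:
Heidi-Ivan-Eve-Karl: 3 + 6 + 2 = 11
Heidi-Ivan-Karl: 3 + 3 = 6
Heidi-Karl: 13
Best route has total 6.

6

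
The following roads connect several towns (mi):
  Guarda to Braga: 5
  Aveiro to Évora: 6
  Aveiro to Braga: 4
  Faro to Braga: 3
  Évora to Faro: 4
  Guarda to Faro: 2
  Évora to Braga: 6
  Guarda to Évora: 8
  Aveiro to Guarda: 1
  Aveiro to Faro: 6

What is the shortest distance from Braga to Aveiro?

4

Some routes from Braga to Aveiro:
Braga-Faro-Guarda-Aveiro: 3 + 2 + 1 = 6
Braga-Faro-Aveiro: 3 + 6 = 9
Braga-Guarda-Aveiro: 5 + 1 = 6
Braga-Aveiro: 4
Shortest: 4 mi.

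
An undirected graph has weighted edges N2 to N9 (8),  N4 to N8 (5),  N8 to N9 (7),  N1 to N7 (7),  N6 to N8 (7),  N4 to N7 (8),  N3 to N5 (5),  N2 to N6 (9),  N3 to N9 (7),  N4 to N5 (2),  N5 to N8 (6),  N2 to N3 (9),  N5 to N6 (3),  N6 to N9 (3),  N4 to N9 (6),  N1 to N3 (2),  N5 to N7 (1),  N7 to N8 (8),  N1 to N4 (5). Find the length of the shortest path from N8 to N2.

15

Comparing a few candidate routes:
N8-N5-N6-N2: 6 + 3 + 9 = 18
N8-N6-N2: 7 + 9 = 16
N8-N9-N2: 7 + 8 = 15
Shortest: 15.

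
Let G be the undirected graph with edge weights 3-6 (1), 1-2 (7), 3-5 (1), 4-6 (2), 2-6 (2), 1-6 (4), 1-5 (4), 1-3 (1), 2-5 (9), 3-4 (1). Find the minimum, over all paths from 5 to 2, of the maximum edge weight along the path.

Comparing a few candidate routes:
5-1-3-6-2: max(4, 1, 1, 2) = 4
5-3-6-2: max(1, 1, 2) = 2
5-3-4-6-2: max(1, 1, 2, 2) = 2
5-1-6-2: max(4, 4, 2) = 4
5-1-3-4-6-2: max(4, 1, 1, 2, 2) = 4
Smallest bottleneck: 2.

2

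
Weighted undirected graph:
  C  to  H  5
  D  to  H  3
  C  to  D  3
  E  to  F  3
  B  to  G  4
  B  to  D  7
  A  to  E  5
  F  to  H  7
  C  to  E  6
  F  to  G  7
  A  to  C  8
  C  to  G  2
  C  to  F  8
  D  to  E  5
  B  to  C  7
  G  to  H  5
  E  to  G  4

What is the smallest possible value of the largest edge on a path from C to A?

5

Checking several routes:
C - H - G - E - A: max(5, 5, 4, 5) = 5
C - G - E - A: max(2, 4, 5) = 5
C - H - D - E - A: max(5, 3, 5, 5) = 5
C - D - H - G - E - A: max(3, 3, 5, 4, 5) = 5
C - G - H - D - E - A: max(2, 5, 3, 5, 5) = 5
Best route has worst link 5.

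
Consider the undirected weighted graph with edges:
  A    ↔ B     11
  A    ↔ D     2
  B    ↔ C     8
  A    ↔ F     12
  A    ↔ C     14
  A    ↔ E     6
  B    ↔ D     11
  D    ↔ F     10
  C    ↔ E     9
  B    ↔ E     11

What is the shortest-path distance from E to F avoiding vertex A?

Candidate routes:
E - B - D - F: 11 + 11 + 10 = 32
E - C - B - D - F: 9 + 8 + 11 + 10 = 38
Shortest: 32.

32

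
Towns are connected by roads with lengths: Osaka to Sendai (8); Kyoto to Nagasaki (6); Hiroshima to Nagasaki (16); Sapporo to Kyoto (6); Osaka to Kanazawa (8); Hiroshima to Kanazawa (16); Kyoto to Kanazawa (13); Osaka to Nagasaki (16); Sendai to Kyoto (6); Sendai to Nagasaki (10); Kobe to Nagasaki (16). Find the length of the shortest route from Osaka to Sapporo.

20

A few of the Osaka→Sapporo routes:
Osaka→Kanazawa→Kyoto→Sapporo: 8 + 13 + 6 = 27
Osaka→Nagasaki→Kyoto→Sapporo: 16 + 6 + 6 = 28
Osaka→Sendai→Kyoto→Sapporo: 8 + 6 + 6 = 20
Shortest: 20.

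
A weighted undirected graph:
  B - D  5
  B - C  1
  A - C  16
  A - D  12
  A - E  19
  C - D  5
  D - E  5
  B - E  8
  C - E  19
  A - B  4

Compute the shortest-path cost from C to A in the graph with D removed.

A few of the C→A routes:
C - B - E - A: 1 + 8 + 19 = 28
C - A: 16
C - B - A: 1 + 4 = 5
C - E - B - A: 19 + 8 + 4 = 31
Shortest: 5.

5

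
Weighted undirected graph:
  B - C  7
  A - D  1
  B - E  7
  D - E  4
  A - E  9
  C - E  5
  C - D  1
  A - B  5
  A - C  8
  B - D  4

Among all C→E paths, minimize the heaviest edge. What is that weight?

4

A few of the C→E routes:
C-E: max(5) = 5
C-B-A-D-E: max(7, 5, 1, 4) = 7
C-D-E: max(1, 4) = 4
Smallest bottleneck: 4.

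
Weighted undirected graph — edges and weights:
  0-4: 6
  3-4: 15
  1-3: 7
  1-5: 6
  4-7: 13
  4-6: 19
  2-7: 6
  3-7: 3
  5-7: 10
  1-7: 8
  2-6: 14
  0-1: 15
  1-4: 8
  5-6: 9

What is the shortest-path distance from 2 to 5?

Checking several routes:
2 -> 6 -> 5: 14 + 9 = 23
2 -> 7 -> 3 -> 1 -> 5: 6 + 3 + 7 + 6 = 22
2 -> 7 -> 5: 6 + 10 = 16
2 -> 7 -> 1 -> 5: 6 + 8 + 6 = 20
2 -> 7 -> 4 -> 1 -> 5: 6 + 13 + 8 + 6 = 33
Shortest: 16.

16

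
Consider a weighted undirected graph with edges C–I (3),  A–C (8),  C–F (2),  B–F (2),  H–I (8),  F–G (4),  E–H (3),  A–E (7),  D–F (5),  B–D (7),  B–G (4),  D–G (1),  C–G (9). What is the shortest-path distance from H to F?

13

Some routes from H to F:
H - I - C - F: 8 + 3 + 2 = 13
H - I - C - G - F: 8 + 3 + 9 + 4 = 24
H - I - C - G - D - B - F: 8 + 3 + 9 + 1 + 7 + 2 = 30
H - I - C - G - B - F: 8 + 3 + 9 + 4 + 2 = 26
H - E - A - C - F: 3 + 7 + 8 + 2 = 20
H - I - C - G - D - F: 8 + 3 + 9 + 1 + 5 = 26
Best route has total 13.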